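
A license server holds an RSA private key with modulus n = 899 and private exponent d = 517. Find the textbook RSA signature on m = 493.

696

Squares mod 899: m^1≡493, m^2≡319, m^4≡174, m^8≡609, m^16≡493, m^32≡319, m^64≡174, m^128≡609, m^256≡493, m^512≡319
517 = 512 + 4 + 1, so m^517 ≡ 319·174·493 ≡ 696 (mod 899)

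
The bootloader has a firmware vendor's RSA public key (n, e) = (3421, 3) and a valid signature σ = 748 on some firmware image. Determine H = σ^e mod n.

957

σ^2 ≡ 748^2 = 559504 ≡ 1881
3 = 2 + 1, so σ^3 ≡ 1881·748 ≡ 957 (mod 3421)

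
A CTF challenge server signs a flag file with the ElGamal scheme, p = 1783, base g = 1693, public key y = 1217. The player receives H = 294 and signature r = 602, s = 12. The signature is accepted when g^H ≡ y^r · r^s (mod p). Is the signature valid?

valid

Left side g^H mod p:
Squares mod 1783: 1693^1≡1693, 1693^2≡968, 1693^4≡949, 1693^8≡186, 1693^16≡719, 1693^32≡1674, 1693^64≡1183, 1693^128≡1617, 1693^256≡811
294 = 256 + 32 + 4 + 2, so 1693^294 ≡ 811·1674·949·968 ≡ 8 (mod 1783)
Right side y^r · r^s mod p:
Squares mod 1783: 1217^1≡1217, 1217^2≡1199, 1217^4≡503, 1217^8≡1606, 1217^16≡1018, 1217^32≡401, 1217^64≡331, 1217^128≡798, 1217^256≡273, 1217^512≡1426
602 = 512 + 64 + 16 + 8 + 2, so 1217^602 ≡ 1426·331·1018·1606·1199 ≡ 1606 (mod 1783)
Squares mod 1783: 602^1≡602, 602^2≡455, 602^4≡197, 602^8≡1366
12 = 8 + 4, so 602^12 ≡ 1366·197 ≡ 1652 (mod 1783)
1606·1652 = 2653112 ≡ 8 (mod 1783)
8 ≡ 8 (mod 1783), so the signature is genuine.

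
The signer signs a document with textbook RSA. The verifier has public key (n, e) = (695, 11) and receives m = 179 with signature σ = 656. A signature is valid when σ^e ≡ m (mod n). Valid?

no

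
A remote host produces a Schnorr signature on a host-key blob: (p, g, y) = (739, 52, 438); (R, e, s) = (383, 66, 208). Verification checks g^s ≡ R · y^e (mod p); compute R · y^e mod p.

541

Squares mod 739: 438^1≡438, 438^2≡443, 438^4≡414, 438^8≡687, 438^16≡487, 438^32≡689, 438^64≡283
66 = 64 + 2, so 438^66 ≡ 283·443 ≡ 478 (mod 739)
R · y^e ≡ 383·478 = 183074 ≡ 541 (mod 739)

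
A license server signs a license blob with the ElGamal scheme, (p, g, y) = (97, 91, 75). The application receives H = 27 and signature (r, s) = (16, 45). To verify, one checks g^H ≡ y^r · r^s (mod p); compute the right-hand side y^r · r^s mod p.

75

75^2 = 5625 ≡ 96
75^4 ≡ 96^2 = 9216 ≡ 1
75^8 ≡ 1^2 = 1
75^16 ≡ 1^2 = 1
16^2 = 256 ≡ 62
16^4 ≡ 62^2 = 3844 ≡ 61
16^8 ≡ 61^2 = 3721 ≡ 35
16^16 ≡ 35^2 = 1225 ≡ 61
16^32 ≡ 61^2 = 3721 ≡ 35
45 = 32 + 8 + 4 + 1, so 16^45 ≡ 35·35·61·16 ≡ 75 (mod 97)
y^r · r^s ≡ 1·75 = 75 ≡ 75 (mod 97)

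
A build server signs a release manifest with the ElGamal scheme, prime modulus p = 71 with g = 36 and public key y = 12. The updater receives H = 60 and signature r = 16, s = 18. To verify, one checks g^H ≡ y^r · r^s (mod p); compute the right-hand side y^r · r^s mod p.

12^16 mod 71 = 43
16^18 mod 71 = 4
y^r · r^s ≡ 43·4 = 172 ≡ 30 (mod 71)

30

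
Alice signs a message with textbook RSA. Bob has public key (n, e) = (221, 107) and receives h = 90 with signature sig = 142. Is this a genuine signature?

Squares mod 221: sig^1≡142, sig^2≡53, sig^4≡157, sig^8≡118, sig^16≡1, sig^32≡1, sig^64≡1
107 = 64 + 32 + 8 + 2 + 1, so sig^107 ≡ 1·1·118·53·142 ≡ 90 (mod 221)
Since 90 equals the digest 90, verification succeeds.

genuine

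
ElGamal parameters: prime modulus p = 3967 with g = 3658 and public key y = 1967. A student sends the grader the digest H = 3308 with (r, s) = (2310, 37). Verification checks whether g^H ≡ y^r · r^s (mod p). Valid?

no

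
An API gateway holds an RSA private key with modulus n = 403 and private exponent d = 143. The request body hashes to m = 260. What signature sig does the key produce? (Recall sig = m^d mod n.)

m^2 ≡ 260^2 = 67600 ≡ 299
m^4 ≡ 299^2 = 89401 ≡ 338
m^8 ≡ 338^2 = 114244 ≡ 195
m^16 ≡ 195^2 = 38025 ≡ 143
m^32 ≡ 143^2 = 20449 ≡ 299
m^64 ≡ 299^2 = 89401 ≡ 338
m^128 ≡ 338^2 = 114244 ≡ 195
143 = 128 + 8 + 4 + 2 + 1, so m^143 ≡ 195·195·338·299·260 ≡ 208 (mod 403)

208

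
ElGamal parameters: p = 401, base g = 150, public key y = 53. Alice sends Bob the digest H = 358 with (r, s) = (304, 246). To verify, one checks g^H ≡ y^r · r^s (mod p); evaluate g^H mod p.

Squares mod 401: 150^1≡150, 150^2≡44, 150^4≡332, 150^8≡350, 150^16≡195, 150^32≡331, 150^64≡88, 150^128≡125, 150^256≡387
358 = 256 + 64 + 32 + 4 + 2, so 150^358 ≡ 387·88·331·332·44 ≡ 290 (mod 401)

290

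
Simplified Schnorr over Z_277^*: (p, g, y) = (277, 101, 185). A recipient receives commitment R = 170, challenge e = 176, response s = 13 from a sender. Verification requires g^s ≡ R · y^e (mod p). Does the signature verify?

does not verify

g^s mod p:
101^2 = 10201 ≡ 229
101^4 ≡ 229^2 = 52441 ≡ 88
101^8 ≡ 88^2 = 7744 ≡ 265
13 = 8 + 4 + 1, so 101^13 ≡ 265·88·101 ≡ 266 (mod 277)
R · y^e mod p:
185^2 = 34225 ≡ 154
185^4 ≡ 154^2 = 23716 ≡ 171
185^8 ≡ 171^2 = 29241 ≡ 156
185^16 ≡ 156^2 = 24336 ≡ 237
185^32 ≡ 237^2 = 56169 ≡ 215
185^64 ≡ 215^2 = 46225 ≡ 243
185^128 ≡ 243^2 = 59049 ≡ 48
176 = 128 + 32 + 16, so 185^176 ≡ 48·215·237 ≡ 207 (mod 277)
170·207 = 35190 ≡ 11 (mod 277)
266 ≠ 11; the check fails.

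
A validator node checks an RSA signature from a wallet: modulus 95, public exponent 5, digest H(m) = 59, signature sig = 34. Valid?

yes

Squares mod 95: sig^1≡34, sig^2≡16, sig^4≡66
5 = 4 + 1, so sig^5 ≡ 66·34 ≡ 59 (mod 95)
59 = H(m), so the signature checks out.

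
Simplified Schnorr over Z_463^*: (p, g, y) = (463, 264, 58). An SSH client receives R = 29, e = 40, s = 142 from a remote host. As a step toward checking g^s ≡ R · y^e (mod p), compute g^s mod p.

62

264^2 = 69696 ≡ 246
264^4 ≡ 246^2 = 60516 ≡ 326
264^8 ≡ 326^2 = 106276 ≡ 249
264^16 ≡ 249^2 = 62001 ≡ 422
264^32 ≡ 422^2 = 178084 ≡ 292
264^64 ≡ 292^2 = 85264 ≡ 72
264^128 ≡ 72^2 = 5184 ≡ 91
142 = 128 + 8 + 4 + 2, so 264^142 ≡ 91·249·326·246 ≡ 62 (mod 463)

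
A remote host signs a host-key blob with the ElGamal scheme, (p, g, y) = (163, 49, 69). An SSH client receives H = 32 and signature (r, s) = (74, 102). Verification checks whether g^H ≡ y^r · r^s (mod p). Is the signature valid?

Left side g^H mod p:
49^2 = 2401 ≡ 119
49^4 ≡ 119^2 = 14161 ≡ 143
49^8 ≡ 143^2 = 20449 ≡ 74
49^16 ≡ 74^2 = 5476 ≡ 97
49^32 ≡ 97^2 = 9409 ≡ 118
Right side y^r · r^s mod p:
69^2 = 4761 ≡ 34
69^4 ≡ 34^2 = 1156 ≡ 15
69^8 ≡ 15^2 = 225 ≡ 62
69^16 ≡ 62^2 = 3844 ≡ 95
69^32 ≡ 95^2 = 9025 ≡ 60
69^64 ≡ 60^2 = 3600 ≡ 14
74 = 64 + 8 + 2, so 69^74 ≡ 14·62·34 ≡ 9 (mod 163)
74^2 = 5476 ≡ 97
74^4 ≡ 97^2 = 9409 ≡ 118
74^8 ≡ 118^2 = 13924 ≡ 69
74^16 ≡ 69^2 = 4761 ≡ 34
74^32 ≡ 34^2 = 1156 ≡ 15
74^64 ≡ 15^2 = 225 ≡ 62
102 = 64 + 32 + 4 + 2, so 74^102 ≡ 62·15·118·97 ≡ 65 (mod 163)
9·65 = 585 ≡ 96 (mod 163)
118 ≠ 96, so verification fails.

invalid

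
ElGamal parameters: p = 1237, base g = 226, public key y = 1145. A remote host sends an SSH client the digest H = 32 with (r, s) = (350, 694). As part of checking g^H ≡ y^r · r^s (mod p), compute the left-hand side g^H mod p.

Squares mod 1237: 226^1≡226, 226^2≡359, 226^4≡233, 226^8≡1098, 226^16≡766, 226^32≡418
226^32 ≡ 418 (mod 1237)

418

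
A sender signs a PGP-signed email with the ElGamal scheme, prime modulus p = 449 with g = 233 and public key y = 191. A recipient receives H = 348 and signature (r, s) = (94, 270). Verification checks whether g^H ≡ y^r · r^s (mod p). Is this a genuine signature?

Left side g^H mod p:
Squares mod 449: 233^1≡233, 233^2≡409, 233^4≡253, 233^8≡251, 233^16≡141, 233^32≡125, 233^64≡359, 233^128≡18, 233^256≡324
348 = 256 + 64 + 16 + 8 + 4, so 233^348 ≡ 324·359·141·251·253 ≡ 23 (mod 449)
Right side y^r · r^s mod p:
Squares mod 449: 191^1≡191, 191^2≡112, 191^4≡421, 191^8≡335, 191^16≡424, 191^32≡176, 191^64≡444
94 = 64 + 16 + 8 + 4 + 2, so 191^94 ≡ 444·424·335·421·112 ≡ 377 (mod 449)
Squares mod 449: 94^1≡94, 94^2≡305, 94^4≡82, 94^8≡438, 94^16≡121, 94^32≡273, 94^64≡444, 94^128≡25, 94^256≡176
270 = 256 + 8 + 4 + 2, so 94^270 ≡ 176·438·82·305 ≡ 351 (mod 449)
377·351 = 132327 ≡ 321 (mod 449)
23 ≠ 321, so verification fails.

forged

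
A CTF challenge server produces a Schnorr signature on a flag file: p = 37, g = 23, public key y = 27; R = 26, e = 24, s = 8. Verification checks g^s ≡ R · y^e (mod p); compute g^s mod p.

26

23^2 = 529 ≡ 11
23^4 ≡ 11^2 = 121 ≡ 10
23^8 ≡ 10^2 = 100 ≡ 26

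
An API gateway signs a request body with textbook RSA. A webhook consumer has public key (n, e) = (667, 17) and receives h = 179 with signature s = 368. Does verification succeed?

fails

s^2 ≡ 368^2 = 135424 ≡ 23
s^4 ≡ 23^2 = 529
s^8 ≡ 529^2 = 279841 ≡ 368
s^16 ≡ 368^2 = 135424 ≡ 23
17 = 16 + 1, so s^17 ≡ 23·368 ≡ 460 (mod 667)
s^17 mod 667 = 460, but h = 179.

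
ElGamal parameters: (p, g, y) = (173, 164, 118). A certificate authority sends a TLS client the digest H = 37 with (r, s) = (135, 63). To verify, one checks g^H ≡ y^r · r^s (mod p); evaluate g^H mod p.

164^37 mod 173 = 23

23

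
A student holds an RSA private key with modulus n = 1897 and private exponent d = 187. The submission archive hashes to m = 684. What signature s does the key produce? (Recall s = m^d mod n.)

Squares mod 1897: m^1≡684, m^2≡1194, m^4≡989, m^8≡1166, m^16≡1304, m^32≡704, m^64≡499, m^128≡494
187 = 128 + 32 + 16 + 8 + 2 + 1, so m^187 ≡ 494·704·1304·1166·1194·684 ≡ 1552 (mod 1897)

1552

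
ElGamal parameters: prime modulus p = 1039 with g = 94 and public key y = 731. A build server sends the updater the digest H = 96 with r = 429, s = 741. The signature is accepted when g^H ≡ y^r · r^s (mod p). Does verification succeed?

passes

Left side g^H mod p:
94^2 = 8836 ≡ 524
94^4 ≡ 524^2 = 274576 ≡ 280
94^8 ≡ 280^2 = 78400 ≡ 475
94^16 ≡ 475^2 = 225625 ≡ 162
94^32 ≡ 162^2 = 26244 ≡ 269
94^64 ≡ 269^2 = 72361 ≡ 670
96 = 64 + 32, so 94^96 ≡ 670·269 ≡ 483 (mod 1039)
Right side y^r · r^s mod p:
731^2 = 534361 ≡ 315
731^4 ≡ 315^2 = 99225 ≡ 520
731^8 ≡ 520^2 = 270400 ≡ 260
731^16 ≡ 260^2 = 67600 ≡ 65
731^32 ≡ 65^2 = 4225 ≡ 69
731^64 ≡ 69^2 = 4761 ≡ 605
731^128 ≡ 605^2 = 366025 ≡ 297
731^256 ≡ 297^2 = 88209 ≡ 933
429 = 256 + 128 + 32 + 8 + 4 + 1, so 731^429 ≡ 933·297·69·260·520·731 ≡ 745 (mod 1039)
429^2 = 184041 ≡ 138
429^4 ≡ 138^2 = 19044 ≡ 342
429^8 ≡ 342^2 = 116964 ≡ 596
429^16 ≡ 596^2 = 355216 ≡ 917
429^32 ≡ 917^2 = 840889 ≡ 338
429^64 ≡ 338^2 = 114244 ≡ 993
429^128 ≡ 993^2 = 986049 ≡ 38
429^256 ≡ 38^2 = 1444 ≡ 405
429^512 ≡ 405^2 = 164025 ≡ 902
741 = 512 + 128 + 64 + 32 + 4 + 1, so 429^741 ≡ 902·38·993·338·342·429 ≡ 221 (mod 1039)
745·221 = 164645 ≡ 483 (mod 1039)
483 ≡ 483 (mod 1039), so the signature is genuine.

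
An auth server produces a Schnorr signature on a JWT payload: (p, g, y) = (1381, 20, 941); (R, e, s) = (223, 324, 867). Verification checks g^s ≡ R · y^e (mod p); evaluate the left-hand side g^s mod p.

1359

20^2 = 400
20^4 ≡ 400^2 = 160000 ≡ 1185
20^8 ≡ 1185^2 = 1404225 ≡ 1129
20^16 ≡ 1129^2 = 1274641 ≡ 1359
20^32 ≡ 1359^2 = 1846881 ≡ 484
20^64 ≡ 484^2 = 234256 ≡ 867
20^128 ≡ 867^2 = 751689 ≡ 425
20^256 ≡ 425^2 = 180625 ≡ 1095
20^512 ≡ 1095^2 = 1199025 ≡ 317
867 = 512 + 256 + 64 + 32 + 2 + 1, so 20^867 ≡ 317·1095·867·484·400·20 ≡ 1359 (mod 1381)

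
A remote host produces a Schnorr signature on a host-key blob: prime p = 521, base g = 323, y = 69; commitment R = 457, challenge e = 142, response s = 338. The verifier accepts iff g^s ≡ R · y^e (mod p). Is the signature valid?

valid

g^s mod p:
Squares mod 521: 323^1≡323, 323^2≡129, 323^4≡490, 323^8≡440, 323^16≡309, 323^32≡138, 323^64≡288, 323^128≡105, 323^256≡84
338 = 256 + 64 + 16 + 2, so 323^338 ≡ 84·288·309·129 ≡ 496 (mod 521)
R · y^e mod p:
Squares mod 521: 69^1≡69, 69^2≡72, 69^4≡495, 69^8≡155, 69^16≡59, 69^32≡355, 69^64≡464, 69^128≡123
142 = 128 + 8 + 4 + 2, so 69^142 ≡ 123·155·495·72 ≡ 383 (mod 521)
457·383 = 175031 ≡ 496 (mod 521)
496 ≡ 496 (mod 521); signature holds.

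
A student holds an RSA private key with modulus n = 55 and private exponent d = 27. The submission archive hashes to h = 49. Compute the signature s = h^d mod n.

Squares mod 55: h^1≡49, h^2≡36, h^4≡31, h^8≡26, h^16≡16
27 = 16 + 8 + 2 + 1, so h^27 ≡ 16·26·36·49 ≡ 14 (mod 55)

14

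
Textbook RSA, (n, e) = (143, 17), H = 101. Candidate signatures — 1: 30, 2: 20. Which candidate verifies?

Candidate 1: 30^2 = 900 ≡ 42; 30^4 ≡ 42^2 = 1764 ≡ 48; 30^8 ≡ 48^2 = 2304 ≡ 16; 30^16 ≡ 16^2 = 256 ≡ 113; 17 = 16 + 1, so 30^17 ≡ 113·30 ≡ 101 (mod 143)
  → matches H = 101
Candidate 2: 20^2 = 400 ≡ 114; 20^4 ≡ 114^2 = 12996 ≡ 126; 20^8 ≡ 126^2 = 15876 ≡ 3; 20^16 ≡ 3^2 = 9; 17 = 16 + 1, so 20^17 ≡ 9·20 ≡ 37 (mod 143)

1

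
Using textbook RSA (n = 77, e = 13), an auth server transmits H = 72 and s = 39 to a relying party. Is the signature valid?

invalid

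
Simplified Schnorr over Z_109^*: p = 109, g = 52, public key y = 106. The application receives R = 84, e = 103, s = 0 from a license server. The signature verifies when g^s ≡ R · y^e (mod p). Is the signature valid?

g^s mod p:
52^0 mod 109 = 1
R · y^e mod p:
106^103 mod 109 = 61
84·61 = 5124 ≡ 1 (mod 109)
1 ≡ 1 (mod 109); signature holds.

valid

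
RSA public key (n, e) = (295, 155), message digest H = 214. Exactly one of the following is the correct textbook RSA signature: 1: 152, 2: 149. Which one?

Candidate 1: 152^2 = 23104 ≡ 94; 152^4 ≡ 94^2 = 8836 ≡ 281; 152^8 ≡ 281^2 = 78961 ≡ 196; 152^16 ≡ 196^2 = 38416 ≡ 66; 152^32 ≡ 66^2 = 4356 ≡ 226; 152^64 ≡ 226^2 = 51076 ≡ 41; 152^128 ≡ 41^2 = 1681 ≡ 206; 155 = 128 + 16 + 8 + 2 + 1, so 152^155 ≡ 206·66·196·94·152 ≡ 43 (mod 295)
Candidate 2: 149^2 = 22201 ≡ 76; 149^4 ≡ 76^2 = 5776 ≡ 171; 149^8 ≡ 171^2 = 29241 ≡ 36; 149^16 ≡ 36^2 = 1296 ≡ 116; 149^32 ≡ 116^2 = 13456 ≡ 181; 149^64 ≡ 181^2 = 32761 ≡ 16; 149^128 ≡ 16^2 = 256; 155 = 128 + 16 + 8 + 2 + 1, so 149^155 ≡ 256·116·36·76·149 ≡ 214 (mod 295)
  → matches H = 214

2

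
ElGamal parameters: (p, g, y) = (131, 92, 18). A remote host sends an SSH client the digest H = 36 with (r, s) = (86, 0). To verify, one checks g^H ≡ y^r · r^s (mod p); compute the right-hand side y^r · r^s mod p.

60

18^86 mod 131 = 60
86^0 mod 131 = 1
y^r · r^s ≡ 60·1 = 60 ≡ 60 (mod 131)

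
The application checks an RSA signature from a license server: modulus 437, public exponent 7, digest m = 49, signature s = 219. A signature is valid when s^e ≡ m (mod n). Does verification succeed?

s^2 ≡ 219^2 = 47961 ≡ 328
s^4 ≡ 328^2 = 107584 ≡ 82
7 = 4 + 2 + 1, so s^7 ≡ 82·328·219 ≡ 338 (mod 437)
The recovered value 338 does not match the digest 49.

fails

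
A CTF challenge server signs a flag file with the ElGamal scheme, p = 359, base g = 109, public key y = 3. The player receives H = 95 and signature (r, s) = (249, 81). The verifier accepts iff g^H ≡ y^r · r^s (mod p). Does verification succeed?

fails

Left side g^H mod p:
109^2 = 11881 ≡ 34
109^4 ≡ 34^2 = 1156 ≡ 79
109^8 ≡ 79^2 = 6241 ≡ 138
109^16 ≡ 138^2 = 19044 ≡ 17
109^32 ≡ 17^2 = 289
109^64 ≡ 289^2 = 83521 ≡ 233
95 = 64 + 16 + 8 + 4 + 2 + 1, so 109^95 ≡ 233·17·138·79·34·109 ≡ 295 (mod 359)
Right side y^r · r^s mod p:
3^2 = 9
3^4 ≡ 9^2 = 81
3^8 ≡ 81^2 = 6561 ≡ 99
3^16 ≡ 99^2 = 9801 ≡ 108
3^32 ≡ 108^2 = 11664 ≡ 176
3^64 ≡ 176^2 = 30976 ≡ 102
3^128 ≡ 102^2 = 10404 ≡ 352
249 = 128 + 64 + 32 + 16 + 8 + 1, so 3^249 ≡ 352·102·176·108·99·3 ≡ 45 (mod 359)
249^2 = 62001 ≡ 253
249^4 ≡ 253^2 = 64009 ≡ 107
249^8 ≡ 107^2 = 11449 ≡ 320
249^16 ≡ 320^2 = 102400 ≡ 85
249^32 ≡ 85^2 = 7225 ≡ 45
249^64 ≡ 45^2 = 2025 ≡ 230
81 = 64 + 16 + 1, so 249^81 ≡ 230·85·249 ≡ 269 (mod 359)
45·269 = 12105 ≡ 258 (mod 359)
295 ≠ 258, so verification fails.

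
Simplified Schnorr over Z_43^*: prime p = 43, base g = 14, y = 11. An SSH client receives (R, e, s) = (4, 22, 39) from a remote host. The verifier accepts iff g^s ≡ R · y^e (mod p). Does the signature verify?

does not verify

g^s mod p:
14^2 = 196 ≡ 24
14^4 ≡ 24^2 = 576 ≡ 17
14^8 ≡ 17^2 = 289 ≡ 31
14^16 ≡ 31^2 = 961 ≡ 15
14^32 ≡ 15^2 = 225 ≡ 10
39 = 32 + 4 + 2 + 1, so 14^39 ≡ 10·17·24·14 ≡ 16 (mod 43)
R · y^e mod p:
11^2 = 121 ≡ 35
11^4 ≡ 35^2 = 1225 ≡ 21
11^8 ≡ 21^2 = 441 ≡ 11
11^16 ≡ 11^2 = 121 ≡ 35
22 = 16 + 4 + 2, so 11^22 ≡ 35·21·35 ≡ 11 (mod 43)
4·11 = 44 ≡ 1 (mod 43)
16 ≠ 1; the check fails.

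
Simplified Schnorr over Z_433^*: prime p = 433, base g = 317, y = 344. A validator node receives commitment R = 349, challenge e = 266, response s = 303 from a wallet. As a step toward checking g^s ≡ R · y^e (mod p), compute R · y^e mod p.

67

Squares mod 433: 344^1≡344, 344^2≡127, 344^4≡108, 344^8≡406, 344^16≡296, 344^32≡150, 344^64≡417, 344^128≡256, 344^256≡153
266 = 256 + 8 + 2, so 344^266 ≡ 153·406·127 ≡ 159 (mod 433)
R · y^e ≡ 349·159 = 55491 ≡ 67 (mod 433)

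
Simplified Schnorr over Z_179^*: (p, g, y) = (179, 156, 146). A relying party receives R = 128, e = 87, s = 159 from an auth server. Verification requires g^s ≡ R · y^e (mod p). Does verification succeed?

fails

g^s mod p:
156^159 mod 179 = 22
R · y^e mod p:
146^87 mod 179 = 12
128·12 = 1536 ≡ 104 (mod 179)
22 ≠ 104; the check fails.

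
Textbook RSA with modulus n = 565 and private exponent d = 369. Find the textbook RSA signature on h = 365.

235

h^2 ≡ 365^2 = 133225 ≡ 450
h^4 ≡ 450^2 = 202500 ≡ 230
h^8 ≡ 230^2 = 52900 ≡ 355
h^16 ≡ 355^2 = 126025 ≡ 30
h^32 ≡ 30^2 = 900 ≡ 335
h^64 ≡ 335^2 = 112225 ≡ 355
h^128 ≡ 355^2 = 126025 ≡ 30
h^256 ≡ 30^2 = 900 ≡ 335
369 = 256 + 64 + 32 + 16 + 1, so h^369 ≡ 335·355·335·30·365 ≡ 235 (mod 565)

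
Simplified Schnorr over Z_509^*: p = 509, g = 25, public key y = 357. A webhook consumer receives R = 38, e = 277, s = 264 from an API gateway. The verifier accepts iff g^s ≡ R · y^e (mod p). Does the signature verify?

g^s mod p:
25^2 = 625 ≡ 116
25^4 ≡ 116^2 = 13456 ≡ 222
25^8 ≡ 222^2 = 49284 ≡ 420
25^16 ≡ 420^2 = 176400 ≡ 286
25^32 ≡ 286^2 = 81796 ≡ 356
25^64 ≡ 356^2 = 126736 ≡ 504
25^128 ≡ 504^2 = 254016 ≡ 25
25^256 ≡ 25^2 = 625 ≡ 116
264 = 256 + 8, so 25^264 ≡ 116·420 ≡ 365 (mod 509)
R · y^e mod p:
357^2 = 127449 ≡ 199
357^4 ≡ 199^2 = 39601 ≡ 408
357^8 ≡ 408^2 = 166464 ≡ 21
357^16 ≡ 21^2 = 441
357^32 ≡ 441^2 = 194481 ≡ 43
357^64 ≡ 43^2 = 1849 ≡ 322
357^128 ≡ 322^2 = 103684 ≡ 357
357^256 ≡ 357^2 = 127449 ≡ 199
277 = 256 + 16 + 4 + 1, so 357^277 ≡ 199·441·408·357 ≡ 505 (mod 509)
38·505 = 19190 ≡ 357 (mod 509)
365 ≠ 357; the check fails.

does not verify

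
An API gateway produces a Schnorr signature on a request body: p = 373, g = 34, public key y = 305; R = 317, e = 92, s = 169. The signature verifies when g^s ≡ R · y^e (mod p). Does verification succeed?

g^s mod p:
34^169 mod 373 = 65
R · y^e mod p:
305^92 mod 373 = 192
317·192 = 60864 ≡ 65 (mod 373)
65 ≡ 65 (mod 373); signature holds.

passes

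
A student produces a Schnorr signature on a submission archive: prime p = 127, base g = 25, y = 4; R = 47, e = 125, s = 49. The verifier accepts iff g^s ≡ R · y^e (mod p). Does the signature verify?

g^s mod p:
Squares mod 127: 25^1≡25, 25^2≡117, 25^4≡100, 25^8≡94, 25^16≡73, 25^32≡122
49 = 32 + 16 + 1, so 25^49 ≡ 122·73·25 ≡ 19 (mod 127)
R · y^e mod p:
Squares mod 127: 4^1≡4, 4^2≡16, 4^4≡2, 4^8≡4, 4^16≡16, 4^32≡2, 4^64≡4
125 = 64 + 32 + 16 + 8 + 4 + 1, so 4^125 ≡ 4·2·16·4·2·4 ≡ 32 (mod 127)
47·32 = 1504 ≡ 107 (mod 127)
19 ≠ 107; the check fails.

does not verify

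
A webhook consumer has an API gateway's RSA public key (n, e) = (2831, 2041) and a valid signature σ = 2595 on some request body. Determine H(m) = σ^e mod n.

σ^2 ≡ 2595^2 = 6734025 ≡ 1907
σ^4 ≡ 1907^2 = 3636649 ≡ 1645
σ^8 ≡ 1645^2 = 2706025 ≡ 2420
σ^16 ≡ 2420^2 = 5856400 ≡ 1892
σ^32 ≡ 1892^2 = 3579664 ≡ 1280
σ^64 ≡ 1280^2 = 1638400 ≡ 2082
σ^128 ≡ 2082^2 = 4334724 ≡ 463
σ^256 ≡ 463^2 = 214369 ≡ 2044
σ^512 ≡ 2044^2 = 4177936 ≡ 2211
σ^1024 ≡ 2211^2 = 4888521 ≡ 2215
2041 = 1024 + 512 + 256 + 128 + 64 + 32 + 16 + 8 + 1, so σ^2041 ≡ 2215·2211·2044·463·2082·1280·1892·2420·2595 ≡ 2063 (mod 2831)

2063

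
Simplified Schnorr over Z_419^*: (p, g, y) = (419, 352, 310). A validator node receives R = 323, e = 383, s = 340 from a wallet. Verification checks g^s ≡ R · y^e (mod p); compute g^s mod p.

387

352^340 mod 419 = 387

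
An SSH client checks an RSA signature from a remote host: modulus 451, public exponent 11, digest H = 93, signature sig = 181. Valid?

sig^2 ≡ 181^2 = 32761 ≡ 289
sig^4 ≡ 289^2 = 83521 ≡ 86
sig^8 ≡ 86^2 = 7396 ≡ 180
11 = 8 + 2 + 1, so sig^11 ≡ 180·289·181 ≡ 93 (mod 451)
93 = H, so the signature checks out.

yes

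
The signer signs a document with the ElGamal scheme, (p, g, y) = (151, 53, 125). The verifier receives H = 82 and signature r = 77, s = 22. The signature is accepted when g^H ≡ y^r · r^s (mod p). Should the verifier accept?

reject

Left side g^H mod p:
53^82 mod 151 = 86
Right side y^r · r^s mod p:
125^77 mod 151 = 72
77^22 mod 151 = 80
72·80 = 5760 ≡ 22 (mod 151)
86 ≠ 22, so verification fails.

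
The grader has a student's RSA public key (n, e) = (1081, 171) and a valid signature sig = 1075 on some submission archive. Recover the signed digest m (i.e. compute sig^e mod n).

Squares mod 1081: sig^1≡1075, sig^2≡36, sig^4≡215, sig^8≡823, sig^16≡623, sig^32≡50, sig^64≡338, sig^128≡739
171 = 128 + 32 + 8 + 2 + 1, so sig^171 ≡ 739·50·823·36·1075 ≡ 264 (mod 1081)

264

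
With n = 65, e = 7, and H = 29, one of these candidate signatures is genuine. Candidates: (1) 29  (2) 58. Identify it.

1

Candidate 1: 29^7 mod 65 = 29
  → matches H = 29
Candidate 2: 58^7 mod 65 = 7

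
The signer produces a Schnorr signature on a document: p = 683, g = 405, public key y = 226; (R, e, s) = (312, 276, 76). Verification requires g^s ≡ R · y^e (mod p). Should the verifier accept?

reject

g^s mod p:
Squares mod 683: 405^1≡405, 405^2≡105, 405^4≡97, 405^8≡530, 405^16≡187, 405^32≡136, 405^64≡55
76 = 64 + 8 + 4, so 405^76 ≡ 55·530·97 ≡ 613 (mod 683)
R · y^e mod p:
Squares mod 683: 226^1≡226, 226^2≡534, 226^4≡345, 226^8≡183, 226^16≡22, 226^32≡484, 226^64≡670, 226^128≡169, 226^256≡558
276 = 256 + 16 + 4, so 226^276 ≡ 558·22·345 ≡ 620 (mod 683)
312·620 = 193440 ≡ 151 (mod 683)
613 ≠ 151; the check fails.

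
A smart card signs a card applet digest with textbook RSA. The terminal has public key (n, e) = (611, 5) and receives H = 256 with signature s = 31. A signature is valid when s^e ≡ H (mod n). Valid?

s^2 ≡ 31^2 = 961 ≡ 350
s^4 ≡ 350^2 = 122500 ≡ 300
5 = 4 + 1, so s^5 ≡ 300·31 ≡ 135 (mod 611)
s^5 mod 611 = 135, but H = 256.

no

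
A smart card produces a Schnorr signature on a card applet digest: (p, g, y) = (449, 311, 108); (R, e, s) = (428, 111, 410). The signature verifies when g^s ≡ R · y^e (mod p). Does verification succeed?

passes

g^s mod p:
Squares mod 449: 311^1≡311, 311^2≡186, 311^4≡23, 311^8≡80, 311^16≡114, 311^32≡424, 311^64≡176, 311^128≡444, 311^256≡25
410 = 256 + 128 + 16 + 8 + 2, so 311^410 ≡ 25·444·114·80·186 ≡ 250 (mod 449)
R · y^e mod p:
Squares mod 449: 108^1≡108, 108^2≡439, 108^4≡100, 108^8≡122, 108^16≡67, 108^32≡448, 108^64≡1
111 = 64 + 32 + 8 + 4 + 2 + 1, so 108^111 ≡ 1·448·122·100·439·108 ≡ 95 (mod 449)
428·95 = 40660 ≡ 250 (mod 449)
250 ≡ 250 (mod 449); signature holds.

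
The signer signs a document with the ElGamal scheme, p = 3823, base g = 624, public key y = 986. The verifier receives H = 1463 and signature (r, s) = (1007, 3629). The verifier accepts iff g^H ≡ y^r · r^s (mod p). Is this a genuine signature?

genuine

Left side g^H mod p:
624^2 = 389376 ≡ 3253
624^4 ≡ 3253^2 = 10582009 ≡ 3768
624^8 ≡ 3768^2 = 14197824 ≡ 3025
624^16 ≡ 3025^2 = 9150625 ≡ 2186
624^32 ≡ 2186^2 = 4778596 ≡ 3669
624^64 ≡ 3669^2 = 13461561 ≡ 778
624^128 ≡ 778^2 = 605284 ≡ 1250
624^256 ≡ 1250^2 = 1562500 ≡ 2716
624^512 ≡ 2716^2 = 7376656 ≡ 2089
624^1024 ≡ 2089^2 = 4363921 ≡ 1878
1463 = 1024 + 256 + 128 + 32 + 16 + 4 + 2 + 1, so 624^1463 ≡ 1878·2716·1250·3669·2186·3768·3253·624 ≡ 71 (mod 3823)
Right side y^r · r^s mod p:
986^2 = 972196 ≡ 1154
986^4 ≡ 1154^2 = 1331716 ≡ 1312
986^8 ≡ 1312^2 = 1721344 ≡ 994
986^16 ≡ 994^2 = 988036 ≡ 1702
986^32 ≡ 1702^2 = 2896804 ≡ 2793
986^64 ≡ 2793^2 = 7800849 ≡ 1929
986^128 ≡ 1929^2 = 3721041 ≡ 1262
986^256 ≡ 1262^2 = 1592644 ≡ 2276
986^512 ≡ 2276^2 = 5180176 ≡ 11
1007 = 512 + 256 + 128 + 64 + 32 + 8 + 4 + 2 + 1, so 986^1007 ≡ 11·2276·1262·1929·2793·994·1312·1154·986 ≡ 2354 (mod 3823)
1007^2 = 1014049 ≡ 954
1007^4 ≡ 954^2 = 910116 ≡ 242
1007^8 ≡ 242^2 = 58564 ≡ 1219
1007^16 ≡ 1219^2 = 1485961 ≡ 2637
1007^32 ≡ 2637^2 = 6953769 ≡ 3555
1007^64 ≡ 3555^2 = 12638025 ≡ 3010
1007^128 ≡ 3010^2 = 9060100 ≡ 3413
1007^256 ≡ 3413^2 = 11648569 ≡ 3711
1007^512 ≡ 3711^2 = 13771521 ≡ 1075
1007^1024 ≡ 1075^2 = 1155625 ≡ 1079
1007^2048 ≡ 1079^2 = 1164241 ≡ 2049
3629 = 2048 + 1024 + 512 + 32 + 8 + 4 + 1, so 1007^3629 ≡ 2049·1079·1075·3555·1219·242·1007 ≡ 1538 (mod 3823)
2354·1538 = 3620452 ≡ 71 (mod 3823)
71 ≡ 71 (mod 3823), so the signature is genuine.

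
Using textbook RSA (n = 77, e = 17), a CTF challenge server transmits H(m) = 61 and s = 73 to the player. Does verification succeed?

Squares mod 77: s^1≡73, s^2≡16, s^4≡25, s^8≡9, s^16≡4
17 = 16 + 1, so s^17 ≡ 4·73 ≡ 61 (mod 77)
s^17 mod 77 = 61 matches H(m).

passes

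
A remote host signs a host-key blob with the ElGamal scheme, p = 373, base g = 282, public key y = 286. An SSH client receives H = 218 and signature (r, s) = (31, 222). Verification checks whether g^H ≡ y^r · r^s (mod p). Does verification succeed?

passes

Left side g^H mod p:
282^2 = 79524 ≡ 75
282^4 ≡ 75^2 = 5625 ≡ 30
282^8 ≡ 30^2 = 900 ≡ 154
282^16 ≡ 154^2 = 23716 ≡ 217
282^32 ≡ 217^2 = 47089 ≡ 91
282^64 ≡ 91^2 = 8281 ≡ 75
282^128 ≡ 75^2 = 5625 ≡ 30
218 = 128 + 64 + 16 + 8 + 2, so 282^218 ≡ 30·75·217·154·75 ≡ 91 (mod 373)
Right side y^r · r^s mod p:
286^2 = 81796 ≡ 109
286^4 ≡ 109^2 = 11881 ≡ 318
286^8 ≡ 318^2 = 101124 ≡ 41
286^16 ≡ 41^2 = 1681 ≡ 189
31 = 16 + 8 + 4 + 2 + 1, so 286^31 ≡ 189·41·318·109·286 ≡ 1 (mod 373)
31^2 = 961 ≡ 215
31^4 ≡ 215^2 = 46225 ≡ 346
31^8 ≡ 346^2 = 119716 ≡ 356
31^16 ≡ 356^2 = 126736 ≡ 289
31^32 ≡ 289^2 = 83521 ≡ 342
31^64 ≡ 342^2 = 116964 ≡ 215
31^128 ≡ 215^2 = 46225 ≡ 346
222 = 128 + 64 + 16 + 8 + 4 + 2, so 31^222 ≡ 346·215·289·356·346·215 ≡ 91 (mod 373)
1·91 = 91 ≡ 91 (mod 373)
91 ≡ 91 (mod 373), so the signature is genuine.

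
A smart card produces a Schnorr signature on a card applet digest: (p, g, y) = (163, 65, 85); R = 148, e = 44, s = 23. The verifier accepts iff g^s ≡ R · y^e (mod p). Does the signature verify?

g^s mod p:
65^2 = 4225 ≡ 150
65^4 ≡ 150^2 = 22500 ≡ 6
65^8 ≡ 6^2 = 36
65^16 ≡ 36^2 = 1296 ≡ 155
23 = 16 + 4 + 2 + 1, so 65^23 ≡ 155·6·150·65 ≡ 136 (mod 163)
R · y^e mod p:
85^2 = 7225 ≡ 53
85^4 ≡ 53^2 = 2809 ≡ 38
85^8 ≡ 38^2 = 1444 ≡ 140
85^16 ≡ 140^2 = 19600 ≡ 40
85^32 ≡ 40^2 = 1600 ≡ 133
44 = 32 + 8 + 4, so 85^44 ≡ 133·140·38 ≡ 140 (mod 163)
148·140 = 20720 ≡ 19 (mod 163)
136 ≠ 19; the check fails.

does not verify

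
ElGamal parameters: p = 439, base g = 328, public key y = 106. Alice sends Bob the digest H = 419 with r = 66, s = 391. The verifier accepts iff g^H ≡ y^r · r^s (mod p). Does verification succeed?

passes

Left side g^H mod p:
Squares mod 439: 328^1≡328, 328^2≡29, 328^4≡402, 328^8≡52, 328^16≡70, 328^32≡71, 328^64≡212, 328^128≡166, 328^256≡338
419 = 256 + 128 + 32 + 2 + 1, so 328^419 ≡ 338·166·71·29·328 ≡ 207 (mod 439)
Right side y^r · r^s mod p:
Squares mod 439: 106^1≡106, 106^2≡261, 106^4≡76, 106^8≡69, 106^16≡371, 106^32≡234, 106^64≡320
66 = 64 + 2, so 106^66 ≡ 320·261 ≡ 110 (mod 439)
Squares mod 439: 66^1≡66, 66^2≡405, 66^4≡278, 66^8≡20, 66^16≡400, 66^32≡204, 66^64≡350, 66^128≡19, 66^256≡361
391 = 256 + 128 + 4 + 2 + 1, so 66^391 ≡ 361·19·278·405·66 ≡ 389 (mod 439)
110·389 = 42790 ≡ 207 (mod 439)
207 ≡ 207 (mod 439), so the signature is genuine.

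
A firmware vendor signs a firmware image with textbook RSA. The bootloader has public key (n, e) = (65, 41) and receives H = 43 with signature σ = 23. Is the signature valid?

valid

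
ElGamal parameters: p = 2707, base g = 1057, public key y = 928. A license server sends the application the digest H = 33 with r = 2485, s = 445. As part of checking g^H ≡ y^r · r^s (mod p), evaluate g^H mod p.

1057^2 = 1117249 ≡ 1965
1057^4 ≡ 1965^2 = 3861225 ≡ 1043
1057^8 ≡ 1043^2 = 1087849 ≡ 2342
1057^16 ≡ 2342^2 = 5484964 ≡ 582
1057^32 ≡ 582^2 = 338724 ≡ 349
33 = 32 + 1, so 1057^33 ≡ 349·1057 ≡ 741 (mod 2707)

741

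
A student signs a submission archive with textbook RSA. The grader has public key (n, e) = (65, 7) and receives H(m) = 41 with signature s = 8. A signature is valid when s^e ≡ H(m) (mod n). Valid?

no

s^2 ≡ 8^2 = 64
s^4 ≡ 64^2 = 4096 ≡ 1
7 = 4 + 2 + 1, so s^7 ≡ 1·64·8 ≡ 57 (mod 65)
57 ≠ 41, so verification fails.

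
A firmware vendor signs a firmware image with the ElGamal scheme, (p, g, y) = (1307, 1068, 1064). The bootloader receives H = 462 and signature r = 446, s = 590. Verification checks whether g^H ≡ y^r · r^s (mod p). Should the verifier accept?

Left side g^H mod p:
1068^2 = 1140624 ≡ 920
1068^4 ≡ 920^2 = 846400 ≡ 771
1068^8 ≡ 771^2 = 594441 ≡ 1063
1068^16 ≡ 1063^2 = 1129969 ≡ 721
1068^32 ≡ 721^2 = 519841 ≡ 962
1068^64 ≡ 962^2 = 925444 ≡ 88
1068^128 ≡ 88^2 = 7744 ≡ 1209
1068^256 ≡ 1209^2 = 1461681 ≡ 455
462 = 256 + 128 + 64 + 8 + 4 + 2, so 1068^462 ≡ 455·1209·88·1063·771·920 ≡ 1178 (mod 1307)
Right side y^r · r^s mod p:
1064^2 = 1132096 ≡ 234
1064^4 ≡ 234^2 = 54756 ≡ 1169
1064^8 ≡ 1169^2 = 1366561 ≡ 746
1064^16 ≡ 746^2 = 556516 ≡ 1041
1064^32 ≡ 1041^2 = 1083681 ≡ 178
1064^64 ≡ 178^2 = 31684 ≡ 316
1064^128 ≡ 316^2 = 99856 ≡ 524
1064^256 ≡ 524^2 = 274576 ≡ 106
446 = 256 + 128 + 32 + 16 + 8 + 4 + 2, so 1064^446 ≡ 106·524·178·1041·746·1169·234 ≡ 1023 (mod 1307)
446^2 = 198916 ≡ 252
446^4 ≡ 252^2 = 63504 ≡ 768
446^8 ≡ 768^2 = 589824 ≡ 367
446^16 ≡ 367^2 = 134689 ≡ 68
446^32 ≡ 68^2 = 4624 ≡ 703
446^64 ≡ 703^2 = 494209 ≡ 163
446^128 ≡ 163^2 = 26569 ≡ 429
446^256 ≡ 429^2 = 184041 ≡ 1061
446^512 ≡ 1061^2 = 1125721 ≡ 394
590 = 512 + 64 + 8 + 4 + 2, so 446^590 ≡ 394·163·367·768·252 ≡ 318 (mod 1307)
1023·318 = 325314 ≡ 1178 (mod 1307)
1178 ≡ 1178 (mod 1307), so the signature is genuine.

accept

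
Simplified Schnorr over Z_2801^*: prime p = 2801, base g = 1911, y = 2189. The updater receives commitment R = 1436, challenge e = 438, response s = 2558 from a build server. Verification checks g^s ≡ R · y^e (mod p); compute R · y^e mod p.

2472

2189^438 mod 2801 = 977
R · y^e ≡ 1436·977 = 1402972 ≡ 2472 (mod 2801)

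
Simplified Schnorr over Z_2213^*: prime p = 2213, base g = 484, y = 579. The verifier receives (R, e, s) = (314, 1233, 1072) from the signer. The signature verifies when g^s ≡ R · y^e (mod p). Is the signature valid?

g^s mod p:
484^1072 mod 2213 = 2204
R · y^e mod p:
579^1233 mod 2213 = 211
314·211 = 66254 ≡ 2077 (mod 2213)
2204 ≠ 2077; the check fails.

invalid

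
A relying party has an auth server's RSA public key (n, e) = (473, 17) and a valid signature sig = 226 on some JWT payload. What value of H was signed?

sig^2 ≡ 226^2 = 51076 ≡ 465
sig^4 ≡ 465^2 = 216225 ≡ 64
sig^8 ≡ 64^2 = 4096 ≡ 312
sig^16 ≡ 312^2 = 97344 ≡ 379
17 = 16 + 1, so sig^17 ≡ 379·226 ≡ 41 (mod 473)

41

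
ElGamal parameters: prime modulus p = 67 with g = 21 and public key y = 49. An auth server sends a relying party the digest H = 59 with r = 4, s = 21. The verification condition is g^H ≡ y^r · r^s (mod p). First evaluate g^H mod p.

21^2 = 441 ≡ 39
21^4 ≡ 39^2 = 1521 ≡ 47
21^8 ≡ 47^2 = 2209 ≡ 65
21^16 ≡ 65^2 = 4225 ≡ 4
21^32 ≡ 4^2 = 16
59 = 32 + 16 + 8 + 2 + 1, so 21^59 ≡ 16·4·65·39·21 ≡ 23 (mod 67)

23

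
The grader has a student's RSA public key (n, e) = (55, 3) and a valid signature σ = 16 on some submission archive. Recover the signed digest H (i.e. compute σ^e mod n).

σ^2 ≡ 16^2 = 256 ≡ 36
3 = 2 + 1, so σ^3 ≡ 36·16 ≡ 26 (mod 55)

26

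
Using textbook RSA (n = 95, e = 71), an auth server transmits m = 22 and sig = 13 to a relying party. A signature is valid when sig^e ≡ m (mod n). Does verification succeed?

passes

sig^71 mod 95 = 22
22 = m, so the signature checks out.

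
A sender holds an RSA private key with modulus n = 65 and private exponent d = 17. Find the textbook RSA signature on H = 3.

48

H^17 mod 65 = 48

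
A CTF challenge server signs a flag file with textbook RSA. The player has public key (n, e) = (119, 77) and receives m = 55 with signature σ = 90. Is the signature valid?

σ^2 ≡ 90^2 = 8100 ≡ 8
σ^4 ≡ 8^2 = 64
σ^8 ≡ 64^2 = 4096 ≡ 50
σ^16 ≡ 50^2 = 2500 ≡ 1
σ^32 ≡ 1^2 = 1
σ^64 ≡ 1^2 = 1
77 = 64 + 8 + 4 + 1, so σ^77 ≡ 1·50·64·90 ≡ 20 (mod 119)
σ^77 mod 119 = 20, but m = 55.

invalid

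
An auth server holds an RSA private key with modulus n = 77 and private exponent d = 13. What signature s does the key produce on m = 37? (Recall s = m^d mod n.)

9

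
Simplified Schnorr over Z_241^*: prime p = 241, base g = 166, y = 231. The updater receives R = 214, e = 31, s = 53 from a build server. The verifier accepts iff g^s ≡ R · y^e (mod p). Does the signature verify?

g^s mod p:
166^53 mod 241 = 29
R · y^e mod p:
231^31 mod 241 = 231
214·231 = 49434 ≡ 29 (mod 241)
29 ≡ 29 (mod 241); signature holds.

verifies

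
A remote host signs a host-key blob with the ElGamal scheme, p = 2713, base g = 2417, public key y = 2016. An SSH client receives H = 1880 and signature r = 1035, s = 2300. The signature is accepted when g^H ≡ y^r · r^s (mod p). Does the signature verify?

verifies

Left side g^H mod p:
2417^2 = 5841889 ≡ 800
2417^4 ≡ 800^2 = 640000 ≡ 2445
2417^8 ≡ 2445^2 = 5978025 ≡ 1286
2417^16 ≡ 1286^2 = 1653796 ≡ 1579
2417^32 ≡ 1579^2 = 2493241 ≡ 2707
2417^64 ≡ 2707^2 = 7327849 ≡ 36
2417^128 ≡ 36^2 = 1296
2417^256 ≡ 1296^2 = 1679616 ≡ 269
2417^512 ≡ 269^2 = 72361 ≡ 1823
2417^1024 ≡ 1823^2 = 3323329 ≡ 2617
1880 = 1024 + 512 + 256 + 64 + 16 + 8, so 2417^1880 ≡ 2617·1823·269·36·1579·1286 ≡ 2227 (mod 2713)
Right side y^r · r^s mod p:
2016^2 = 4064256 ≡ 182
2016^4 ≡ 182^2 = 33124 ≡ 568
2016^8 ≡ 568^2 = 322624 ≡ 2490
2016^16 ≡ 2490^2 = 6200100 ≡ 895
2016^32 ≡ 895^2 = 801025 ≡ 690
2016^64 ≡ 690^2 = 476100 ≡ 1325
2016^128 ≡ 1325^2 = 1755625 ≡ 314
2016^256 ≡ 314^2 = 98596 ≡ 928
2016^512 ≡ 928^2 = 861184 ≡ 1163
2016^1024 ≡ 1163^2 = 1352569 ≡ 1495
1035 = 1024 + 8 + 2 + 1, so 2016^1035 ≡ 1495·2490·182·2016 ≡ 110 (mod 2713)
1035^2 = 1071225 ≡ 2303
1035^4 ≡ 2303^2 = 5303809 ≡ 2607
1035^8 ≡ 2607^2 = 6796449 ≡ 384
1035^16 ≡ 384^2 = 147456 ≡ 954
1035^32 ≡ 954^2 = 910116 ≡ 1261
1035^64 ≡ 1261^2 = 1590121 ≡ 303
1035^128 ≡ 303^2 = 91809 ≡ 2280
1035^256 ≡ 2280^2 = 5198400 ≡ 292
1035^512 ≡ 292^2 = 85264 ≡ 1161
1035^1024 ≡ 1161^2 = 1347921 ≡ 2273
1035^2048 ≡ 2273^2 = 5166529 ≡ 977
2300 = 2048 + 128 + 64 + 32 + 16 + 8 + 4, so 1035^2300 ≡ 977·2280·303·1261·954·384·2607 ≡ 2018 (mod 2713)
110·2018 = 221980 ≡ 2227 (mod 2713)
2227 ≡ 2227 (mod 2713), so the signature is genuine.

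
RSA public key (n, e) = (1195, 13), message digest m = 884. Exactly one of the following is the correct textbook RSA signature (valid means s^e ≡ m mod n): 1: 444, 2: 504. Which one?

2

Candidate 1: Squares mod 1195: 444^1≡444, 444^2≡1156, 444^4≡326, 444^8≡1116; 13 = 8 + 4 + 1, so 444^13 ≡ 1116·326·444 ≡ 179 (mod 1195)
Candidate 2: Squares mod 1195: 504^1≡504, 504^2≡676, 504^4≡486, 504^8≡781; 13 = 8 + 4 + 1, so 504^13 ≡ 781·486·504 ≡ 884 (mod 1195)
  → matches m = 884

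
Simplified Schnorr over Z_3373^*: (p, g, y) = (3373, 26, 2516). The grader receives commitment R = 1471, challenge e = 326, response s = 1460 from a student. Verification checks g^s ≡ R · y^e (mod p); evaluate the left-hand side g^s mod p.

3176

26^2 = 676
26^4 ≡ 676^2 = 456976 ≡ 1621
26^8 ≡ 1621^2 = 2627641 ≡ 74
26^16 ≡ 74^2 = 5476 ≡ 2103
26^32 ≡ 2103^2 = 4422609 ≡ 606
26^64 ≡ 606^2 = 367236 ≡ 2952
26^128 ≡ 2952^2 = 8714304 ≡ 1845
26^256 ≡ 1845^2 = 3404025 ≡ 668
26^512 ≡ 668^2 = 446224 ≡ 988
26^1024 ≡ 988^2 = 976144 ≡ 1347
1460 = 1024 + 256 + 128 + 32 + 16 + 4, so 26^1460 ≡ 1347·668·1845·606·2103·1621 ≡ 3176 (mod 3373)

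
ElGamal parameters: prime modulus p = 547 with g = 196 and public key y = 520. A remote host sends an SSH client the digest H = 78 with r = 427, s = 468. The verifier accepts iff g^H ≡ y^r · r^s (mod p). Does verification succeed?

Left side g^H mod p:
196^2 = 38416 ≡ 126
196^4 ≡ 126^2 = 15876 ≡ 13
196^8 ≡ 13^2 = 169
196^16 ≡ 169^2 = 28561 ≡ 117
196^32 ≡ 117^2 = 13689 ≡ 14
196^64 ≡ 14^2 = 196
78 = 64 + 8 + 4 + 2, so 196^78 ≡ 196·169·13·126 ≡ 182 (mod 547)
Right side y^r · r^s mod p:
520^2 = 270400 ≡ 182
520^4 ≡ 182^2 = 33124 ≡ 304
520^8 ≡ 304^2 = 92416 ≡ 520
520^16 ≡ 520^2 = 270400 ≡ 182
520^32 ≡ 182^2 = 33124 ≡ 304
520^64 ≡ 304^2 = 92416 ≡ 520
520^128 ≡ 520^2 = 270400 ≡ 182
520^256 ≡ 182^2 = 33124 ≡ 304
427 = 256 + 128 + 32 + 8 + 2 + 1, so 520^427 ≡ 304·182·304·520·182·520 ≡ 1 (mod 547)
427^2 = 182329 ≡ 178
427^4 ≡ 178^2 = 31684 ≡ 505
427^8 ≡ 505^2 = 255025 ≡ 123
427^16 ≡ 123^2 = 15129 ≡ 360
427^32 ≡ 360^2 = 129600 ≡ 508
427^64 ≡ 508^2 = 258064 ≡ 427
427^128 ≡ 427^2 = 182329 ≡ 178
427^256 ≡ 178^2 = 31684 ≡ 505
468 = 256 + 128 + 64 + 16 + 4, so 427^468 ≡ 505·178·427·360·505 ≡ 182 (mod 547)
1·182 = 182 ≡ 182 (mod 547)
182 ≡ 182 (mod 547), so the signature is genuine.

passes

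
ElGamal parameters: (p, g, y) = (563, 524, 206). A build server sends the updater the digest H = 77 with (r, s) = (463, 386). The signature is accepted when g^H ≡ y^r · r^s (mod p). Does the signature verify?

does not verify

Left side g^H mod p:
Squares mod 563: 524^1≡524, 524^2≡395, 524^4≡74, 524^8≡409, 524^16≡70, 524^32≡396, 524^64≡302
77 = 64 + 8 + 4 + 1, so 524^77 ≡ 302·409·74·524 ≡ 73 (mod 563)
Right side y^r · r^s mod p:
Squares mod 563: 206^1≡206, 206^2≡211, 206^4≡44, 206^8≡247, 206^16≡205, 206^32≡363, 206^64≡27, 206^128≡166, 206^256≡532
463 = 256 + 128 + 64 + 8 + 4 + 2 + 1, so 206^463 ≡ 532·166·27·247·44·211·206 ≡ 307 (mod 563)
Squares mod 563: 463^1≡463, 463^2≡429, 463^4≡503, 463^8≡222, 463^16≡303, 463^32≡40, 463^64≡474, 463^128≡39, 463^256≡395
386 = 256 + 128 + 2, so 463^386 ≡ 395·39·429 ≡ 251 (mod 563)
307·251 = 77057 ≡ 489 (mod 563)
73 ≠ 489, so verification fails.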